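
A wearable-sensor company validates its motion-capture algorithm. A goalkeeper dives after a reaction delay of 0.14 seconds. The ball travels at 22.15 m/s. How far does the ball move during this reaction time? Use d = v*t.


d = v * t
d = 22.15 * 0.14
d = 3.101 m

3.101 m


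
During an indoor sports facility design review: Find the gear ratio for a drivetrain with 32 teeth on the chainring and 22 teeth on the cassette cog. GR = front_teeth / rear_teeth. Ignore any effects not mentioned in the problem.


GR = front_teeth / rear_teeth
GR = 32 / 22
GR = 1.4545

1.4545


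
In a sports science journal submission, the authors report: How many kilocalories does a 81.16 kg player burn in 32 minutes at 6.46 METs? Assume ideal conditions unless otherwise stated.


kcal = MET * mass * time_hr
Convert time: 32 min = 0.5333 hr
kcal = 6.46 * 81.16 * 0.5333
kcal = 279.6233 kcal

279.6233 kcal


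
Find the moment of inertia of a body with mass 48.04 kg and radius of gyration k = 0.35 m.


I = m * k^2
I = 48.04 * 0.35^2
I = 48.04 * 0.1225 = 5.8849 kg*m^2

5.8849 kg*m^2


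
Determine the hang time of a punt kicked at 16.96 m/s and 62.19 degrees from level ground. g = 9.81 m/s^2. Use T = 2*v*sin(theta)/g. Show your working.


T = 2*v*sin(theta)/g
sin(theta) = sin(62.19 deg) = 0.8845
T = 2*16.96*0.8845 / 9.81
T = 30.0022 / 9.81 = 3.0583 s

3.0583 s


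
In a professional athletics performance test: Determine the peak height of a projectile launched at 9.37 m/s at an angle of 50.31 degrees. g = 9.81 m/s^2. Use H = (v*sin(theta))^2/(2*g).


H = (v*sin(theta))^2 / (2*g)
vy = v*sin(theta) = 9.37 * sin(50.31 deg) = 7.2103 m/s
H = vy^2 / (2*g) = 51.9887 / (2*9.81)
H = 51.9887 / 19.62 = 2.6498 m

2.6498 m


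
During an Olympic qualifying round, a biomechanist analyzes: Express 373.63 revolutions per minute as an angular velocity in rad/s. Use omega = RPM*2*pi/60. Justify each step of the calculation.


omega = RPM * 2 * pi / 60
omega = 373.63 * 2 * 3.14159 / 60
omega = 2347.5865 / 60 = 39.1264 rad/s

39.1264 rad/s


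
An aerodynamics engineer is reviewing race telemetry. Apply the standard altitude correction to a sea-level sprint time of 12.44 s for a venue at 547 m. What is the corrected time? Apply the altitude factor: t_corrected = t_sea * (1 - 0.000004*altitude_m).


Correction factor = 1 - 0.000004 * 547 = 0.997812
t_corrected = t_sea * factor = 12.44 * 0.997812
t_corrected = 12.4128 s

12.4128 s


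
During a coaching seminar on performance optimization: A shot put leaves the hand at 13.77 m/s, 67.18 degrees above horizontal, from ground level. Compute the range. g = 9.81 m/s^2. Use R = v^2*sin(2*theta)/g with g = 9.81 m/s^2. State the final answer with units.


R = v^2 * sin(2*theta) / g
Convert angle to radians: theta = 67.18 deg = 1.1725 rad
sin(2*theta) = sin(2.345) = 0.715
R = 13.77^2 * 0.715 / 9.81
R = 189.6129 * 0.715 / 9.81 = 13.8191 m

13.8191 m


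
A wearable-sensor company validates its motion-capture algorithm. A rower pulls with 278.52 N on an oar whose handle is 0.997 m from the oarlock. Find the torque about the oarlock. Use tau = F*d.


tau = F * d
tau = 278.52 * 0.997
tau = 277.6844 N*m

277.6844 N*m


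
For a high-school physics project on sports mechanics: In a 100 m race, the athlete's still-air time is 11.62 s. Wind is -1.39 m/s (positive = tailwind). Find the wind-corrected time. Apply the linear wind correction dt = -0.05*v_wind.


dt = -0.05 * v_wind = -0.05 * -1.39 = 0.0695 s
t_corrected = t_still + dt = 11.62 + (0.0695)
t_corrected = 11.6895 s

11.6895 s


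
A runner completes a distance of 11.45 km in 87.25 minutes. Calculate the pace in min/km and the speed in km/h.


Pace = time / distance = 87.25 min / 11.45 km = 7.6201 min/km
Speed = distance / time_in_hours = 11.45 / 1.4542 hr
Speed = 7.8739 km/h

7.6201 min/km, 7.8739 km/h


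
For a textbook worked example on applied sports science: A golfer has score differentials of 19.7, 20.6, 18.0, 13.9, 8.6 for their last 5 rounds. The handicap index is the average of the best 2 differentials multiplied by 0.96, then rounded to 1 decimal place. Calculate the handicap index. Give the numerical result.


All differentials: 19.7, 20.6, 18.0, 13.9, 8.6
Sorted: 8.6, 13.9, 18.0, 19.7, 20.6
Best 2: 8.6, 13.9
Average of best = 22.5 / 2 = 11.25
Raw index = 11.25 * 0.96 = 10.8
Handicap index = round(10.8, 1) = 10.8

10.8


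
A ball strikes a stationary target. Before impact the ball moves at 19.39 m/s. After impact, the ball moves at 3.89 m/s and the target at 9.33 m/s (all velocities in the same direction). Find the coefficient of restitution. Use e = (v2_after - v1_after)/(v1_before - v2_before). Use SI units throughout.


e = (v2_after - v1_after) / (v1_before - v2_before)
Numerator = 9.33 - 3.89 = 5.44
Denominator = 19.39 - 0 = 19.39
e = 5.44 / 19.39 = 0.2806

0.2806


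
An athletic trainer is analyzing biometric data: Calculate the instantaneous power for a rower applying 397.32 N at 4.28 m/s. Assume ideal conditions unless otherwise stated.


P = F * v
P = 397.32 * 4.28
P = 1700.5296 W

1700.5296 W


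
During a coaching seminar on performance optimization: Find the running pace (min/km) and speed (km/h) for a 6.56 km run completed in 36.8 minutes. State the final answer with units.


Pace = time / distance = 36.8 min / 6.56 km = 5.6098 min/km
Speed = distance / time_in_hours = 6.56 / 0.6133 hr
Speed = 10.6957 km/h

5.6098 min/km, 10.6957 km/h


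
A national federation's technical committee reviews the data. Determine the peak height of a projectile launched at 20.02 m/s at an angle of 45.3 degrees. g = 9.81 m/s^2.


H = (v*sin(theta))^2 / (2*g)
vy = v*sin(theta) = 20.02 * sin(45.3 deg) = 14.2302 m/s
H = vy^2 / (2*g) = 202.4987 / (2*9.81)
H = 202.4987 / 19.62 = 10.321 m

10.321 m


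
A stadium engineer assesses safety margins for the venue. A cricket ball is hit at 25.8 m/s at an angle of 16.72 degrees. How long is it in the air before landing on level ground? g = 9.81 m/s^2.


T = 2*v*sin(theta)/g
sin(theta) = sin(16.72 deg) = 0.2877
T = 2*25.8*0.2877 / 9.81
T = 14.8451 / 9.81 = 1.5133 s

1.5133 s


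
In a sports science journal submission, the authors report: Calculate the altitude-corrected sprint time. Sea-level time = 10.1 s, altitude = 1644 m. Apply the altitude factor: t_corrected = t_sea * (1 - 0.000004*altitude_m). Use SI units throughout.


Correction factor = 1 - 0.000004 * 1644 = 0.993424
t_corrected = t_sea * factor = 10.1 * 0.993424
t_corrected = 10.0336 s

10.0336 s


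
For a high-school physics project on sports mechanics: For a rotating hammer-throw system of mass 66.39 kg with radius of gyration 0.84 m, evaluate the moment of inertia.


I = m * k^2
I = 66.39 * 0.84^2
I = 66.39 * 0.7056 = 46.8448 kg*m^2

46.8448 kg*m^2


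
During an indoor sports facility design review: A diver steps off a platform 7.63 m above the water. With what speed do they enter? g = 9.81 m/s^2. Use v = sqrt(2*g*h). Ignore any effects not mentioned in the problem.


v = sqrt(2 * g * h)
v = sqrt(2 * 9.81 * 7.63)
v = sqrt(149.7006) = 12.2352 m/s

12.2352 m/s


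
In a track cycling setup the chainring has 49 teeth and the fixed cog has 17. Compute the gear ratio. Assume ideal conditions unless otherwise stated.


GR = front_teeth / rear_teeth
GR = 49 / 17
GR = 2.8824

2.8824


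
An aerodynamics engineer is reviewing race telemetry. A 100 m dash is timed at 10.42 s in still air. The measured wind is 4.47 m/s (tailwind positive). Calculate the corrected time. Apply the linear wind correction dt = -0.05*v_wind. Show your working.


dt = -0.05 * v_wind = -0.05 * 4.47 = -0.2235 s
t_corrected = t_still + dt = 10.42 + (-0.2235)
t_corrected = 10.1965 s

10.1965 s


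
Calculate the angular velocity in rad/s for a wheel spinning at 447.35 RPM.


omega = RPM * 2 * pi / 60
omega = 447.35 * 2 * 3.14159 / 60
omega = 2810.7829 / 60 = 46.8464 rad/s

46.8464 rad/s


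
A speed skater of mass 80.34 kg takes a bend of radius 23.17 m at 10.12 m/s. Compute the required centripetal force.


Fc = m * v^2 / r
v^2 = 10.12^2 = 102.4144
Fc = 80.34 * 102.4144 / 23.17
Fc = 8227.9729 / 23.17 = 355.1132 N

355.1132 N


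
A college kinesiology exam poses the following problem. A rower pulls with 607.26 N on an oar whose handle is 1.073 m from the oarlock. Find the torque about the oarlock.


tau = F * d
tau = 607.26 * 1.073
tau = 651.59 N*m

651.59 N*m


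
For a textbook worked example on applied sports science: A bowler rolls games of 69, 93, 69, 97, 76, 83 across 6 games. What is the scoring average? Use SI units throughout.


Average = sum / n
Sum = 487
Average = 487 / 6 = 81.1667

81.1667


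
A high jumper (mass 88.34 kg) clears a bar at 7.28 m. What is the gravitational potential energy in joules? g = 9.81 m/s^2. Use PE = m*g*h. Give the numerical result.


PE = m * g * h
PE = 88.34 * 9.81 * 7.28
PE = 866.6154 * 7.28 = 6308.9601 J

6308.9601 J


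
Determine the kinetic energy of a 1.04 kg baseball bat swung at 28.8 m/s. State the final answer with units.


KE = 0.5 * m * v^2
KE = 0.5 * 1.04 * 28.8^2
KE = 0.5 * 1.04 * 829.44 = 431.3088 J

431.3088 J


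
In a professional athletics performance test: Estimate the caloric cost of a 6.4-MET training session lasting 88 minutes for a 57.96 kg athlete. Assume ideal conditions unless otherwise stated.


kcal = MET * mass * time_hr
Convert time: 88 min = 1.4667 hr
kcal = 6.4 * 57.96 * 1.4667
kcal = 544.0512 kcal

544.0512 kcal


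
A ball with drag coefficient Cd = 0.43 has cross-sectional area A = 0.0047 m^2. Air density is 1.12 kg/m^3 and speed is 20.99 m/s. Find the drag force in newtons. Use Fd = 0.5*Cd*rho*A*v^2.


Fd = 0.5 * Cd * rho * A * v^2
Fd = 0.5 * 0.43 * 1.12 * 0.0047 * 20.99^2
v^2 = 440.5801
Fd = 0.5 * 0.43 * 1.12 * 0.0047 * 440.5801 = 0.4986 N

0.4986 N


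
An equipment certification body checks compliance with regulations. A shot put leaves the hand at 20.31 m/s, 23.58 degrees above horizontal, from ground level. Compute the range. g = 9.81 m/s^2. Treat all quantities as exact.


R = v^2 * sin(2*theta) / g
Convert angle to radians: theta = 23.58 deg = 0.4115 rad
sin(2*theta) = sin(0.8231) = 0.7333
R = 20.31^2 * 0.7333 / 9.81
R = 412.4961 * 0.7333 / 9.81 = 30.8323 m

30.8323 m


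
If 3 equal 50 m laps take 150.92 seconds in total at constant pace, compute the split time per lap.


Split time = total_time / n_laps = 150.92 / 3
Split time = 50.3067 s per lap

50.3067 s


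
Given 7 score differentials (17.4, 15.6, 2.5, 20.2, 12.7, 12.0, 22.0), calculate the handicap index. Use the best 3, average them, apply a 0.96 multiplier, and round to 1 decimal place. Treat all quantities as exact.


All differentials: 17.4, 15.6, 2.5, 20.2, 12.7, 12.0, 22.0
Sorted: 2.5, 12.0, 12.7, 15.6, 17.4, 20.2, 22.0
Best 3: 2.5, 12.0, 12.7
Average of best = 27.2 / 3 = 9.0667
Raw index = 9.0667 * 0.96 = 8.704
Handicap index = round(8.704, 1) = 8.7

8.7


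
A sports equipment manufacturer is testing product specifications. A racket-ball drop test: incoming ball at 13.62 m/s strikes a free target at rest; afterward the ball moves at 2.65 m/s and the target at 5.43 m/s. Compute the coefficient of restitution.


e = (v2_after - v1_after) / (v1_before - v2_before)
Numerator = 5.43 - 2.65 = 2.78
Denominator = 13.62 - 0 = 13.62
e = 2.78 / 13.62 = 0.2041

0.2041


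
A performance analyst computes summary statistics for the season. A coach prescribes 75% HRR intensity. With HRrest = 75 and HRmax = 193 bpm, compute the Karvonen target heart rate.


Target = HRrest + pct*(HRmax - HRrest)
Heart rate reserve = HRmax - HRrest = 193 - 75 = 118 bpm
Fraction = 75% = 0.75
Target = 75 + 0.75 * 118
Target = 75 + 88.5 = 163.5 bpm

163.5 bpm


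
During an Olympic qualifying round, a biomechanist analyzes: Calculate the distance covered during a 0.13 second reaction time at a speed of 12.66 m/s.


d = v * t
d = 12.66 * 0.13
d = 1.6458 m

1.6458 m


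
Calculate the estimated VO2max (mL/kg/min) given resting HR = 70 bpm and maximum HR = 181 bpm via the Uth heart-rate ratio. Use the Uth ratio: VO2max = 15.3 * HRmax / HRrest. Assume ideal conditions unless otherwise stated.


VO2max = 15.3 * HRmax / HRrest
VO2max = 15.3 * 181 / 70
VO2max = 2769.3 / 70 = 39.5614 mL/kg/min

39.5614 mL/kg/min


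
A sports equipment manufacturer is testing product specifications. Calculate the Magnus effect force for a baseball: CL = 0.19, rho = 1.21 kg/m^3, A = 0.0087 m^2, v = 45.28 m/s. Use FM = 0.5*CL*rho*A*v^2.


FM = 0.5 * CL * rho * A * v^2
FM = 0.5 * 0.19 * 1.21 * 0.0087 * 45.28^2
v^2 = 2050.2784
FM = 0.5 * 0.19 * 1.21 * 0.0087 * 2050.2784 = 2.0504 N

2.0504 N


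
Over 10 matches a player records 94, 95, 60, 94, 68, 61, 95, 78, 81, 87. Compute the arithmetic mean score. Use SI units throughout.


Average = sum / n
Sum = 813
Average = 813 / 10 = 81.3

81.3


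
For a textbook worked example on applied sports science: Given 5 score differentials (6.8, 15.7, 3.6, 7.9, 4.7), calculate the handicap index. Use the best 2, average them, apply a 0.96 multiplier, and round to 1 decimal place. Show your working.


All differentials: 6.8, 15.7, 3.6, 7.9, 4.7
Sorted: 3.6, 4.7, 6.8, 7.9, 15.7
Best 2: 3.6, 4.7
Average of best = 8.3 / 2 = 4.15
Raw index = 4.15 * 0.96 = 3.984
Handicap index = round(3.984, 1) = 4.0

4.0


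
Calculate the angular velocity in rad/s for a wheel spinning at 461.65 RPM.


omega = RPM * 2 * pi / 60
omega = 461.65 * 2 * 3.14159 / 60
omega = 2900.6325 / 60 = 48.3439 rad/s

48.3439 rad/s


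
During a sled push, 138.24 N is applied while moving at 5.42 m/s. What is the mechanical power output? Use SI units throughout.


P = F * v
P = 138.24 * 5.42
P = 749.2608 W

749.2608 W


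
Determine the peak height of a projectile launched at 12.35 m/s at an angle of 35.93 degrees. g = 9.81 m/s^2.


H = (v*sin(theta))^2 / (2*g)
vy = v*sin(theta) = 12.35 * sin(35.93 deg) = 7.2469 m/s
H = vy^2 / (2*g) = 52.5181 / (2*9.81)
H = 52.5181 / 19.62 = 2.6768 m

2.6768 m


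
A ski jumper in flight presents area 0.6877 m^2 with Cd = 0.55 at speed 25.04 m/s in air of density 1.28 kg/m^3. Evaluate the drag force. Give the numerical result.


Fd = 0.5 * Cd * rho * A * v^2
Fd = 0.5 * 0.55 * 1.28 * 0.6877 * 25.04^2
v^2 = 627.0016
Fd = 0.5 * 0.55 * 1.28 * 0.6877 * 627.0016 = 151.7785 N

151.7785 N


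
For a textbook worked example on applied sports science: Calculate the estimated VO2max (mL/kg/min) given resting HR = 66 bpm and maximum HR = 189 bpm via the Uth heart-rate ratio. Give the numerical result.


VO2max = 15.3 * HRmax / HRrest
VO2max = 15.3 * 189 / 66
VO2max = 2891.7 / 66 = 43.8136 mL/kg/min

43.8136 mL/kg/min


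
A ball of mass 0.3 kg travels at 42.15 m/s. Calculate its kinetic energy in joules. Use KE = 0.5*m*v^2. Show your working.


KE = 0.5 * m * v^2
KE = 0.5 * 0.3 * 42.15^2
KE = 0.5 * 0.3 * 1776.6225 = 266.4934 J

266.4934 J


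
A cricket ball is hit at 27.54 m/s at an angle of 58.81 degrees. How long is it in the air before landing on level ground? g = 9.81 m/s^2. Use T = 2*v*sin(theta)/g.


T = 2*v*sin(theta)/g
sin(theta) = sin(58.81 deg) = 0.8555
T = 2*27.54*0.8555 / 9.81
T = 47.1184 / 9.81 = 4.8031 s

4.8031 s


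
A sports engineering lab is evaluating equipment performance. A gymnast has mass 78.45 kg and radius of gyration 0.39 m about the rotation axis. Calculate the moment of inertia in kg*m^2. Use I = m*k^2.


I = m * k^2
I = 78.45 * 0.39^2
I = 78.45 * 0.1521 = 11.9322 kg*m^2

11.9322 kg*m^2


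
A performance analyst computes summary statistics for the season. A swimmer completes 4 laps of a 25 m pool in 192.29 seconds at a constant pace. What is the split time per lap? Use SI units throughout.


Split time = total_time / n_laps = 192.29 / 4
Split time = 48.0725 s per lap

48.0725 s


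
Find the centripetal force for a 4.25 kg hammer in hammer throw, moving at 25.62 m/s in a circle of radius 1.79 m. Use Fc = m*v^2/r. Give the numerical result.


Fc = m * v^2 / r
v^2 = 25.62^2 = 656.3844
Fc = 4.25 * 656.3844 / 1.79
Fc = 2789.6337 / 1.79 = 1558.4546 N

1558.4546 N


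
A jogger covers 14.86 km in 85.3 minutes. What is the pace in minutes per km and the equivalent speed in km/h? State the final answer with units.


Pace = time / distance = 85.3 min / 14.86 km = 5.7402 min/km
Speed = distance / time_in_hours = 14.86 / 1.4217 hr
Speed = 10.4525 km/h

5.7402 min/km, 10.4525 km/h


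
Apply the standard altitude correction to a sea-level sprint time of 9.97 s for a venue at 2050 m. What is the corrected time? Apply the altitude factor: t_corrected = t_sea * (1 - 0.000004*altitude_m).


Correction factor = 1 - 0.000004 * 2050 = 0.9918
t_corrected = t_sea * factor = 9.97 * 0.9918
t_corrected = 9.8882 s

9.8882 s


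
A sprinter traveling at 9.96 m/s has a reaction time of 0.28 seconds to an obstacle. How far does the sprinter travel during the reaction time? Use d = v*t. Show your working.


d = v * t
d = 9.96 * 0.28
d = 2.7888 m

2.7888 m


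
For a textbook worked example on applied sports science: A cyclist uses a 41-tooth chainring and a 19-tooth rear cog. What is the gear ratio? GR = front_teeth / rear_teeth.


GR = front_teeth / rear_teeth
GR = 41 / 19
GR = 2.1579

2.1579


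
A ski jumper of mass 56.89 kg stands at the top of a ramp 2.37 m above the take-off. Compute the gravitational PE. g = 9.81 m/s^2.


PE = m * g * h
PE = 56.89 * 9.81 * 2.37
PE = 558.0909 * 2.37 = 1322.6754 J

1322.6754 J


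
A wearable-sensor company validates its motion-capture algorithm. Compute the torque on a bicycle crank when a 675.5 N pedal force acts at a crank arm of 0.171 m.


tau = F * d
tau = 675.5 * 0.171
tau = 115.5105 N*m

115.5105 N*m


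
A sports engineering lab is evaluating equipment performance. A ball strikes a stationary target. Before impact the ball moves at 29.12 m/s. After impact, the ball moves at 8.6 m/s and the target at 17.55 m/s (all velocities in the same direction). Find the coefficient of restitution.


e = (v2_after - v1_after) / (v1_before - v2_before)
Numerator = 17.55 - 8.6 = 8.95
Denominator = 29.12 - 0 = 29.12
e = 8.95 / 29.12 = 0.3073

0.3073


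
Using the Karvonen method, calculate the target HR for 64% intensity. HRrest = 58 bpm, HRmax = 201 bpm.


Target = HRrest + pct*(HRmax - HRrest)
Heart rate reserve = HRmax - HRrest = 201 - 58 = 143 bpm
Fraction = 64% = 0.64
Target = 58 + 0.64 * 143
Target = 58 + 91.52 = 149.52 bpm

149.52 bpm


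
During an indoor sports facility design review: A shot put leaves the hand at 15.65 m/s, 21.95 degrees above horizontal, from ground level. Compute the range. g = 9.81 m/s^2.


R = v^2 * sin(2*theta) / g
Convert angle to radians: theta = 21.95 deg = 0.3831 rad
sin(2*theta) = sin(0.7662) = 0.6934
R = 15.65^2 * 0.6934 / 9.81
R = 244.9225 * 0.6934 / 9.81 = 17.3119 m

17.3119 m


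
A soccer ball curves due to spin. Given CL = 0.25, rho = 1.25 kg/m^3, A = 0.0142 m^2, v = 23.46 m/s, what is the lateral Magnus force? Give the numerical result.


FM = 0.5 * CL * rho * A * v^2
FM = 0.5 * 0.25 * 1.25 * 0.0142 * 23.46^2
v^2 = 550.3716
FM = 0.5 * 0.25 * 1.25 * 0.0142 * 550.3716 = 1.2211 N

1.2211 N


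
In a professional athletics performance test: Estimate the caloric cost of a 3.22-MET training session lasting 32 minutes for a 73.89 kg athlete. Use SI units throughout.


kcal = MET * mass * time_hr
Convert time: 32 min = 0.5333 hr
kcal = 3.22 * 73.89 * 0.5333
kcal = 126.8938 kcal

126.8938 kcal


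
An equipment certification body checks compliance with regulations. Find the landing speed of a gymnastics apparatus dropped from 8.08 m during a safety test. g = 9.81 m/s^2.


v = sqrt(2 * g * h)
v = sqrt(2 * 9.81 * 8.08)
v = sqrt(158.5296) = 12.5909 m/s

12.5909 m/s


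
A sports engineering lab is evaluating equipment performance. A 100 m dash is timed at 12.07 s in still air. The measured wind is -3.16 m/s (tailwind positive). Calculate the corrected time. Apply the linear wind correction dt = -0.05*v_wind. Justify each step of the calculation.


dt = -0.05 * v_wind = -0.05 * -3.16 = 0.158 s
t_corrected = t_still + dt = 12.07 + (0.158)
t_corrected = 12.228 s

12.228 s


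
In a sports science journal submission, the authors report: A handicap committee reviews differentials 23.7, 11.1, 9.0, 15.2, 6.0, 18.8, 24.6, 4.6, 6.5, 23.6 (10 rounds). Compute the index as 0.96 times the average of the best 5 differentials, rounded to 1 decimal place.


All differentials: 23.7, 11.1, 9.0, 15.2, 6.0, 18.8, 24.6, 4.6, 6.5, 23.6
Sorted: 4.6, 6.0, 6.5, 9.0, 11.1, 15.2, 18.8, 23.6, 23.7, 24.6
Best 5: 4.6, 6.0, 6.5, 9.0, 11.1
Average of best = 37.2 / 5 = 7.44
Raw index = 7.44 * 0.96 = 7.1424
Handicap index = round(7.1424, 1) = 7.1

7.1


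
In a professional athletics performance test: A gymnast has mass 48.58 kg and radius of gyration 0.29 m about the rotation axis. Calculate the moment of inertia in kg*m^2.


I = m * k^2
I = 48.58 * 0.29^2
I = 48.58 * 0.0841 = 4.0856 kg*m^2

4.0856 kg*m^2


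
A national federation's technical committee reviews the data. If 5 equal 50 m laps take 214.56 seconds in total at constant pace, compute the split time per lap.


Split time = total_time / n_laps = 214.56 / 5
Split time = 42.912 s per lap

42.912 s


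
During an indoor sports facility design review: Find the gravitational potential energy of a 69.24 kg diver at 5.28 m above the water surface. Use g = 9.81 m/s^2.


PE = m * g * h
PE = 69.24 * 9.81 * 5.28
PE = 679.2444 * 5.28 = 3586.4104 J

3586.4104 J


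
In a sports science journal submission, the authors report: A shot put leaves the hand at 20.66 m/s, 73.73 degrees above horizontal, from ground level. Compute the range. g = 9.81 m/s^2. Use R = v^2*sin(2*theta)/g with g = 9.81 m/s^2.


R = v^2 * sin(2*theta) / g
Convert angle to radians: theta = 73.73 deg = 1.2868 rad
sin(2*theta) = sin(2.5737) = 0.5379
R = 20.66^2 * 0.5379 / 9.81
R = 426.8356 * 0.5379 / 9.81 = 23.4037 m

23.4037 m


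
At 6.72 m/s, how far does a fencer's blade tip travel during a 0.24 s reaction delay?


d = v * t
d = 6.72 * 0.24
d = 1.6128 m

1.6128 m


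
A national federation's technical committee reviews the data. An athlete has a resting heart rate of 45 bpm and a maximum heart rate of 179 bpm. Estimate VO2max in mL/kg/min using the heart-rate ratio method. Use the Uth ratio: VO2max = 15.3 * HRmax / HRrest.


VO2max = 15.3 * HRmax / HRrest
VO2max = 15.3 * 179 / 45
VO2max = 2738.7 / 45 = 60.86 mL/kg/min

60.86 mL/kg/min


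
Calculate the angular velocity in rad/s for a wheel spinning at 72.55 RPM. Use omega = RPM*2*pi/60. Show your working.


omega = RPM * 2 * pi / 60
omega = 72.55 * 2 * 3.14159 / 60
omega = 455.8451 / 60 = 7.5974 rad/s

7.5974 rad/s


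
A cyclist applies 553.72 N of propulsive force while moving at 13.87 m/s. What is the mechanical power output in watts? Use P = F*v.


P = F * v
P = 553.72 * 13.87
P = 7680.0964 W

7680.0964 W


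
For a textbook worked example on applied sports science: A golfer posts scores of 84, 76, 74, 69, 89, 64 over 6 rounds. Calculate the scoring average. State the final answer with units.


Average = sum / n
Sum = 456
Average = 456 / 6 = 76

76


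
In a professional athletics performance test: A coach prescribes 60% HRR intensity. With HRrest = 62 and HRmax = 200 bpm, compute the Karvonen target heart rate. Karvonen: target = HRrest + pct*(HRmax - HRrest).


Target = HRrest + pct*(HRmax - HRrest)
Heart rate reserve = HRmax - HRrest = 200 - 62 = 138 bpm
Fraction = 60% = 0.6
Target = 62 + 0.6 * 138
Target = 62 + 82.8 = 144.8 bpm

144.8 bpm


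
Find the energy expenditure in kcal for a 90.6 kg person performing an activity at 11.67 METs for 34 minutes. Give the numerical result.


kcal = MET * mass * time_hr
Convert time: 34 min = 0.5667 hr
kcal = 11.67 * 90.6 * 0.5667
kcal = 599.1378 kcal

599.1378 kcal


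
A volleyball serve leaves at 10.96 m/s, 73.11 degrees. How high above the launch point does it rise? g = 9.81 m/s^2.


H = (v*sin(theta))^2 / (2*g)
vy = v*sin(theta) = 10.96 * sin(73.11 deg) = 10.4872 m/s
H = vy^2 / (2*g) = 109.9821 / (2*9.81)
H = 109.9821 / 19.62 = 5.6056 m

5.6056 m


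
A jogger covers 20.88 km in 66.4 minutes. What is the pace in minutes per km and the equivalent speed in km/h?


Pace = time / distance = 66.4 min / 20.88 km = 3.1801 min/km
Speed = distance / time_in_hours = 20.88 / 1.1067 hr
Speed = 18.8675 km/h

3.1801 min/km, 18.8675 km/h


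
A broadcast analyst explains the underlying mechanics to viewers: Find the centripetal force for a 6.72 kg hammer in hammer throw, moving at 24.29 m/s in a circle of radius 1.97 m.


Fc = m * v^2 / r
v^2 = 24.29^2 = 590.0041
Fc = 6.72 * 590.0041 / 1.97
Fc = 3964.8276 / 1.97 = 2012.6028 N

2012.6028 N


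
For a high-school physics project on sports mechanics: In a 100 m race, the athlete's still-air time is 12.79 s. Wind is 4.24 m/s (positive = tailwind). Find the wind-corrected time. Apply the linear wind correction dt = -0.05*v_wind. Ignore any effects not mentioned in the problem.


dt = -0.05 * v_wind = -0.05 * 4.24 = -0.212 s
t_corrected = t_still + dt = 12.79 + (-0.212)
t_corrected = 12.578 s

12.578 s


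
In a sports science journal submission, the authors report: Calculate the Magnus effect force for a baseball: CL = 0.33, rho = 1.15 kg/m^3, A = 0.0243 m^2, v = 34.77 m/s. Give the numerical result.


FM = 0.5 * CL * rho * A * v^2
FM = 0.5 * 0.33 * 1.15 * 0.0243 * 34.77^2
v^2 = 1208.9529
FM = 0.5 * 0.33 * 1.15 * 0.0243 * 1208.9529 = 5.5744 N

5.5744 N


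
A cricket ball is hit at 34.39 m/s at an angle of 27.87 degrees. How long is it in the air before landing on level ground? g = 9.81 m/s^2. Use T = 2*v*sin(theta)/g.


T = 2*v*sin(theta)/g
sin(theta) = sin(27.87 deg) = 0.4675
T = 2*34.39*0.4675 / 9.81
T = 32.1524 / 9.81 = 3.2775 s

3.2775 s


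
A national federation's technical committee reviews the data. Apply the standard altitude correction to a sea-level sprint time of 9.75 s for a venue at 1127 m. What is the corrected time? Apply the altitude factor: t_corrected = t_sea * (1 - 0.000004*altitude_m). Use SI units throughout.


Correction factor = 1 - 0.000004 * 1127 = 0.995492
t_corrected = t_sea * factor = 9.75 * 0.995492
t_corrected = 9.706 s

9.706 s


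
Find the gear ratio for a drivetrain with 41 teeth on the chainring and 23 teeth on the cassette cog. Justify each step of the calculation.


GR = front_teeth / rear_teeth
GR = 41 / 23
GR = 1.7826

1.7826


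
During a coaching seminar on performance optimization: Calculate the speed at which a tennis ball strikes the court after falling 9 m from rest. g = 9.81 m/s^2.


v = sqrt(2 * g * h)
v = sqrt(2 * 9.81 * 9)
v = sqrt(176.58) = 13.2883 m/s

13.2883 m/s


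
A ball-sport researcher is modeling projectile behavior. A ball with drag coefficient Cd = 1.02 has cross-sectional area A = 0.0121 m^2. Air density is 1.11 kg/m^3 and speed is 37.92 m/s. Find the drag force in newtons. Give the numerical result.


Fd = 0.5 * Cd * rho * A * v^2
Fd = 0.5 * 1.02 * 1.11 * 0.0121 * 37.92^2
v^2 = 1437.9264
Fd = 0.5 * 1.02 * 1.11 * 0.0121 * 1437.9264 = 9.8495 N

9.8495 N


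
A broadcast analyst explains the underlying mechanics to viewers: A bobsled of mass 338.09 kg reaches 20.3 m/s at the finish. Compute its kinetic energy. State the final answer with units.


KE = 0.5 * m * v^2
KE = 0.5 * 338.09 * 20.3^2
KE = 0.5 * 338.09 * 412.09 = 69661.7541 J

69661.7541 J


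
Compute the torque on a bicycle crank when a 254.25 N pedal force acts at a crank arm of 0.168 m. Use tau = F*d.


tau = F * d
tau = 254.25 * 0.168
tau = 42.714 N*m

42.714 N*m


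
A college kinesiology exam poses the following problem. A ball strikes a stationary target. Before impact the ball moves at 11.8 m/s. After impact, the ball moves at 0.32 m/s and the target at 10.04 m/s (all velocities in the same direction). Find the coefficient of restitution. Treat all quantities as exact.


e = (v2_after - v1_after) / (v1_before - v2_before)
Numerator = 10.04 - 0.32 = 9.72
Denominator = 11.8 - 0 = 11.8
e = 9.72 / 11.8 = 0.8237

0.8237


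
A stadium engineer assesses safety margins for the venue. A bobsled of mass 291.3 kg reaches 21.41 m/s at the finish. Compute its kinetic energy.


KE = 0.5 * m * v^2
KE = 0.5 * 291.3 * 21.41^2
KE = 0.5 * 291.3 * 458.3881 = 66764.2268 J

66764.2268 J


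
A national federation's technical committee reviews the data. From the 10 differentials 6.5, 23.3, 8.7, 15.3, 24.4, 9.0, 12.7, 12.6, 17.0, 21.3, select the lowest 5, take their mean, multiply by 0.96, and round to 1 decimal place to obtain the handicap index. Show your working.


All differentials: 6.5, 23.3, 8.7, 15.3, 24.4, 9.0, 12.7, 12.6, 17.0, 21.3
Sorted: 6.5, 8.7, 9.0, 12.6, 12.7, 15.3, 17.0, 21.3, 23.3, 24.4
Best 5: 6.5, 8.7, 9.0, 12.6, 12.7
Average of best = 49.5 / 5 = 9.9
Raw index = 9.9 * 0.96 = 9.504
Handicap index = round(9.504, 1) = 9.5

9.5


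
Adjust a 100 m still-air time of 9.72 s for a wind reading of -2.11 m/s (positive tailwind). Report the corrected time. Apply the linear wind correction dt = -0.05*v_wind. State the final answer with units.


dt = -0.05 * v_wind = -0.05 * -2.11 = 0.1055 s
t_corrected = t_still + dt = 9.72 + (0.1055)
t_corrected = 9.8255 s

9.8255 s


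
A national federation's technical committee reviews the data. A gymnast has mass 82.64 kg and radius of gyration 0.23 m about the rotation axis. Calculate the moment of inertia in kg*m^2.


I = m * k^2
I = 82.64 * 0.23^2
I = 82.64 * 0.0529 = 4.3717 kg*m^2

4.3717 kg*m^2


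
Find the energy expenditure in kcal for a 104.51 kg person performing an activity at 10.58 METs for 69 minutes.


kcal = MET * mass * time_hr
Convert time: 69 min = 1.15 hr
kcal = 10.58 * 104.51 * 1.15
kcal = 1271.5732 kcal

1271.5732 kcal


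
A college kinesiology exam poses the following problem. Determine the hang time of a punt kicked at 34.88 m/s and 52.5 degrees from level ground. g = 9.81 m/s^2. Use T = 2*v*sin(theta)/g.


T = 2*v*sin(theta)/g
sin(theta) = sin(52.5 deg) = 0.7934
T = 2*34.88*0.7934 / 9.81
T = 55.3443 / 9.81 = 5.6416 s

5.6416 s


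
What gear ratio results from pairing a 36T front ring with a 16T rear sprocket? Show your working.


GR = front_teeth / rear_teeth
GR = 36 / 16
GR = 2.25

2.25


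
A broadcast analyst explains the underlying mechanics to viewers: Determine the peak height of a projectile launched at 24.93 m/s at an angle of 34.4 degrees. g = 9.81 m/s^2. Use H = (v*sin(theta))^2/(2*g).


H = (v*sin(theta))^2 / (2*g)
vy = v*sin(theta) = 24.93 * sin(34.4 deg) = 14.0846 m/s
H = vy^2 / (2*g) = 198.3767 / (2*9.81)
H = 198.3767 / 19.62 = 10.1109 m

10.1109 m


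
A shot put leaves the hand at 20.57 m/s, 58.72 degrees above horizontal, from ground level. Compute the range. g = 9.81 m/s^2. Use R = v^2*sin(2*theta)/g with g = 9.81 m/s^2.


R = v^2 * sin(2*theta) / g
Convert angle to radians: theta = 58.72 deg = 1.0249 rad
sin(2*theta) = sin(2.0497) = 0.8875
R = 20.57^2 * 0.8875 / 9.81
R = 423.1249 * 0.8875 / 9.81 = 38.2794 m

38.2794 m


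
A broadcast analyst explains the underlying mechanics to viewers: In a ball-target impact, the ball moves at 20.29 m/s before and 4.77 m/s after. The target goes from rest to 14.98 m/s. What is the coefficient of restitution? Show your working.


e = (v2_after - v1_after) / (v1_before - v2_before)
Numerator = 14.98 - 4.77 = 10.21
Denominator = 20.29 - 0 = 20.29
e = 10.21 / 20.29 = 0.5032

0.5032


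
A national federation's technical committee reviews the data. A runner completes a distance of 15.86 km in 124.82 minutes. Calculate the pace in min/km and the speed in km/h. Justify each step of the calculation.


Pace = time / distance = 124.82 min / 15.86 km = 7.8701 min/km
Speed = distance / time_in_hours = 15.86 / 2.0803 hr
Speed = 7.6238 km/h

7.8701 min/km, 7.6238 km/h


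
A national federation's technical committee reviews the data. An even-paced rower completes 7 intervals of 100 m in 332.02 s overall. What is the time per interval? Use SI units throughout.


Split time = total_time / n_laps = 332.02 / 7
Split time = 47.4314 s per lap

47.4314 s


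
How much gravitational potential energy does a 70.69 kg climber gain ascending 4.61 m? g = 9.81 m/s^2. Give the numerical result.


PE = m * g * h
PE = 70.69 * 9.81 * 4.61
PE = 693.4689 * 4.61 = 3196.8916 J

3196.8916 J


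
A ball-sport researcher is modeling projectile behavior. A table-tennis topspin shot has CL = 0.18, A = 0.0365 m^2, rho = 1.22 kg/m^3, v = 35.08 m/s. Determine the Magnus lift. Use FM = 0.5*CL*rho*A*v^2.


FM = 0.5 * CL * rho * A * v^2
FM = 0.5 * 0.18 * 1.22 * 0.0365 * 35.08^2
v^2 = 1230.6064
FM = 0.5 * 0.18 * 1.22 * 0.0365 * 1230.6064 = 4.9319 N

4.9319 N


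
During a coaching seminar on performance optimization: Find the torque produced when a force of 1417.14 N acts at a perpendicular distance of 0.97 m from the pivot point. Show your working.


tau = F * d
tau = 1417.14 * 0.97
tau = 1374.6258 N*m

1374.6258 N*m


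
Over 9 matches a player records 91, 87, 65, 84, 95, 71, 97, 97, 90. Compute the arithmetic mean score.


Average = sum / n
Sum = 777
Average = 777 / 9 = 86.3333

86.3333


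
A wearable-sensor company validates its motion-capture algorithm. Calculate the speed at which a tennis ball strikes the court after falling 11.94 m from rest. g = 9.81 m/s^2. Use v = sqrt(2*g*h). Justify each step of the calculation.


v = sqrt(2 * g * h)
v = sqrt(2 * 9.81 * 11.94)
v = sqrt(234.2628) = 15.3056 m/s

15.3056 m/s


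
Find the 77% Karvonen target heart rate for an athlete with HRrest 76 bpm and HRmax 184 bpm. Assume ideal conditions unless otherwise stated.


Target = HRrest + pct*(HRmax - HRrest)
Heart rate reserve = HRmax - HRrest = 184 - 76 = 108 bpm
Fraction = 77% = 0.77
Target = 76 + 0.77 * 108
Target = 76 + 83.16 = 159.16 bpm

159.16 bpm


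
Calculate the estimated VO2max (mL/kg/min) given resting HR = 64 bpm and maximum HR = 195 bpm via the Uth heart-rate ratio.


VO2max = 15.3 * HRmax / HRrest
VO2max = 15.3 * 195 / 64
VO2max = 2983.5 / 64 = 46.6172 mL/kg/min

46.6172 mL/kg/min


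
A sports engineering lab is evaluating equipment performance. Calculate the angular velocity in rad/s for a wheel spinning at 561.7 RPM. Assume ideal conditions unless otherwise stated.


omega = RPM * 2 * pi / 60
omega = 561.7 * 2 * 3.14159 / 60
omega = 3529.2652 / 60 = 58.8211 rad/s

58.8211 rad/s


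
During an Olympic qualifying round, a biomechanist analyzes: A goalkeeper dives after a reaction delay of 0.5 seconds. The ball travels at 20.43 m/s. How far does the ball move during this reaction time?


d = v * t
d = 20.43 * 0.5
d = 10.215 m

10.215 m


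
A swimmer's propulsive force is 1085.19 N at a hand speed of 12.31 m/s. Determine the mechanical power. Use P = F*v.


P = F * v
P = 1085.19 * 12.31
P = 13358.6889 W

13358.6889 W


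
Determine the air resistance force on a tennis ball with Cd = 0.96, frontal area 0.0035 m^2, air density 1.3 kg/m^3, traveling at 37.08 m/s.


Fd = 0.5 * Cd * rho * A * v^2
Fd = 0.5 * 0.96 * 1.3 * 0.0035 * 37.08^2
v^2 = 1374.9264
Fd = 0.5 * 0.96 * 1.3 * 0.0035 * 1374.9264 = 3.0028 N

3.0028 N


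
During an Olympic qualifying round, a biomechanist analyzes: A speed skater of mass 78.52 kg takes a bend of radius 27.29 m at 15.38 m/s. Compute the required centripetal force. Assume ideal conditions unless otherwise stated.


Fc = m * v^2 / r
v^2 = 15.38^2 = 236.5444
Fc = 78.52 * 236.5444 / 27.29
Fc = 18573.4663 / 27.29 = 680.5961 N

680.5961 N


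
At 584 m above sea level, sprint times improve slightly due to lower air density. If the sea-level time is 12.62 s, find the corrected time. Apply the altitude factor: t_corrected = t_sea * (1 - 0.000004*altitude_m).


Correction factor = 1 - 0.000004 * 584 = 0.997664
t_corrected = t_sea * factor = 12.62 * 0.997664
t_corrected = 12.5905 s

12.5905 s


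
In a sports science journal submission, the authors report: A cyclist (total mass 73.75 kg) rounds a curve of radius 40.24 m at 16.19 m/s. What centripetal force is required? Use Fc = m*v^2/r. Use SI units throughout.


Fc = m * v^2 / r
v^2 = 16.19^2 = 262.1161
Fc = 73.75 * 262.1161 / 40.24
Fc = 19331.0624 / 40.24 = 480.3942 N

480.3942 N


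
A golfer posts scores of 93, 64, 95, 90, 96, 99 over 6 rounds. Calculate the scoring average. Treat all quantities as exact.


Average = sum / n
Sum = 537
Average = 537 / 6 = 89.5

89.5


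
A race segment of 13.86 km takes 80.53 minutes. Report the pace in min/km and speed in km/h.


Pace = time / distance = 80.53 min / 13.86 km = 5.8102 min/km
Speed = distance / time_in_hours = 13.86 / 1.3422 hr
Speed = 10.3266 km/h

5.8102 min/km, 10.3266 km/h


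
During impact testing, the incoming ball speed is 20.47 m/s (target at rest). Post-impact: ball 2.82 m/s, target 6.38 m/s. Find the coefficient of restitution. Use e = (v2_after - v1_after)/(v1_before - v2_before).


e = (v2_after - v1_after) / (v1_before - v2_before)
Numerator = 6.38 - 2.82 = 3.56
Denominator = 20.47 - 0 = 20.47
e = 3.56 / 20.47 = 0.1739

0.1739


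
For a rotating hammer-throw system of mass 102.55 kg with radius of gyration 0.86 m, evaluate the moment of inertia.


I = m * k^2
I = 102.55 * 0.86^2
I = 102.55 * 0.7396 = 75.846 kg*m^2

75.846 kg*m^2


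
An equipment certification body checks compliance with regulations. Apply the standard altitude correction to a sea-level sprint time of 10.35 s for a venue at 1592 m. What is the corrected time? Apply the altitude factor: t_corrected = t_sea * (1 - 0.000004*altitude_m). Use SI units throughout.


Correction factor = 1 - 0.000004 * 1592 = 0.993632
t_corrected = t_sea * factor = 10.35 * 0.993632
t_corrected = 10.2841 s

10.2841 s


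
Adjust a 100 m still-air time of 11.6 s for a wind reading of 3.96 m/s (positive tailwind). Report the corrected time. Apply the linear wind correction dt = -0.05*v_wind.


dt = -0.05 * v_wind = -0.05 * 3.96 = -0.198 s
t_corrected = t_still + dt = 11.6 + (-0.198)
t_corrected = 11.402 s

11.402 s


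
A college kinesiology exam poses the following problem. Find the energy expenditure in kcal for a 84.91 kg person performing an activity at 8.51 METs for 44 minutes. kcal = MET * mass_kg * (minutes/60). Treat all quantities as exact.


kcal = MET * mass * time_hr
Convert time: 44 min = 0.7333 hr
kcal = 8.51 * 84.91 * 0.7333
kcal = 529.895 kcal

529.895 kcal


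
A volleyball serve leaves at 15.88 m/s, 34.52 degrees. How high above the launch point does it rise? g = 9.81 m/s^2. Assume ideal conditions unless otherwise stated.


H = (v*sin(theta))^2 / (2*g)
vy = v*sin(theta) = 15.88 * sin(34.52 deg) = 8.9991 m/s
H = vy^2 / (2*g) = 80.9838 / (2*9.81)
H = 80.9838 / 19.62 = 4.1276 m

4.1276 m


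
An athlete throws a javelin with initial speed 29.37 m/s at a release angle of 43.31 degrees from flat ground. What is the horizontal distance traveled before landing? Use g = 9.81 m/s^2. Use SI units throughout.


R = v^2 * sin(2*theta) / g
Convert angle to radians: theta = 43.31 deg = 0.7559 rad
sin(2*theta) = sin(1.5118) = 0.9983
R = 29.37^2 * 0.9983 / 9.81
R = 862.5969 * 0.9983 / 9.81 = 87.7774 m

87.7774 m


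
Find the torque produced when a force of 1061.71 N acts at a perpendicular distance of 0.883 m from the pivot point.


tau = F * d
tau = 1061.71 * 0.883
tau = 937.4899 N*m

937.4899 N*m


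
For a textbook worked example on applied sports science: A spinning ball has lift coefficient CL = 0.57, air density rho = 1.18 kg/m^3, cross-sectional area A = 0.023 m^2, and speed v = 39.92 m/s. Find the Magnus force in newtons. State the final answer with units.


FM = 0.5 * CL * rho * A * v^2
FM = 0.5 * 0.57 * 1.18 * 0.023 * 39.92^2
v^2 = 1593.6064
FM = 0.5 * 0.57 * 1.18 * 0.023 * 1593.6064 = 12.3264 N

12.3264 N
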